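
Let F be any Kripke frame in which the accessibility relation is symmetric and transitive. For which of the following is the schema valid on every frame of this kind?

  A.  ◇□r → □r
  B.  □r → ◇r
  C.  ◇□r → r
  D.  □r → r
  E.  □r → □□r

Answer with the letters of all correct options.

A symmetric transitive relation is euclidean (uRv and uRw give vRu by symmetry, then vRw by transitivity).
(A) ◇□r → □r is the dual of axiom 5; it is valid on a frame exactly when R is euclidean. Every such R is euclidean, so valid.
(B) axiom D: valid iff R is serial. Such an R need not be serial — not valid.
(C) the dual of axiom B: valid iff R is symmetric. Every such R is symmetric — valid.
(D) □r → r (axiom T) characterises the reflexive frames. Such an R need not be reflexive — not valid.
(E) □r → □□r (axiom 4) characterises the transitive frames. Every such R is transitive — valid.

A, C, E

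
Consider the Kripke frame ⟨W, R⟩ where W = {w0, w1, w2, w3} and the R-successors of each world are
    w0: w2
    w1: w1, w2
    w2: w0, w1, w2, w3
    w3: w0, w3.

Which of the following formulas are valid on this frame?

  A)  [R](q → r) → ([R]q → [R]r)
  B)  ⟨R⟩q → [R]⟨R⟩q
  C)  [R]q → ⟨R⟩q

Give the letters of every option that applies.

R is not euclidean: w2 R w0 and w2 R w1 but not w0 R w1.
R is serial: every world has an R-successor.
(A) this is just K, valid on every normal frame.
(B) ⟨R⟩q → [R]⟨R⟩q is axiom 5; it is valid on a frame exactly when R is euclidean. R is not euclidean, so not valid.
(C) [R]q → ⟨R⟩q is axiom D, which corresponds to seriality. R is serial — valid.

A, C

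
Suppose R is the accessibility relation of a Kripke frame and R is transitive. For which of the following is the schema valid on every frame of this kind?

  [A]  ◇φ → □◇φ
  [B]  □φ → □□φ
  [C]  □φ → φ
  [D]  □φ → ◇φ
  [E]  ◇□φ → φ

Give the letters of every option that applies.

B

(A) ◇φ → □◇φ is axiom 5; it is valid on a frame exactly when R is euclidean. Such an R need not be euclidean, so not valid.
(B) □φ → □□φ is axiom 4; it is valid on a frame exactly when R is transitive. Every such R is transitive, so valid.
(C) □φ → φ (axiom T) characterises the reflexive frames. Such an R need not be reflexive — not valid.
(D) □φ → ◇φ (axiom D) characterises the serial frames. Such an R need not be serial — not valid.
(E) the dual of axiom B: valid iff R is symmetric. Such an R need not be symmetric — not valid.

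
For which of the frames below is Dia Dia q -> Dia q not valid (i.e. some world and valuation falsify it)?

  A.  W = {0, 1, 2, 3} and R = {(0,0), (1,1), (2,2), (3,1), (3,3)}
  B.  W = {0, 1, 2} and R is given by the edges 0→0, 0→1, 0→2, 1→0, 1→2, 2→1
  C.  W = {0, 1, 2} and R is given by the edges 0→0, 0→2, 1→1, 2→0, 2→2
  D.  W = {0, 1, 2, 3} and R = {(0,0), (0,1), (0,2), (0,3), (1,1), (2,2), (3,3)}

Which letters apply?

B

The schema Dia Dia q -> Dia q is the dual of axiom 4; it is valid on a frame iff R is transitive.
(A) R is transitive (R is closed under composition), so the schema is valid here.
(B) R is not transitive (1 R 0 and 0 R 1 but not 1 R 1), so the schema fails here.
(C) R is transitive (R is closed under composition), so the schema is valid here.
(D) R is transitive (R is closed under composition), so the schema is valid here.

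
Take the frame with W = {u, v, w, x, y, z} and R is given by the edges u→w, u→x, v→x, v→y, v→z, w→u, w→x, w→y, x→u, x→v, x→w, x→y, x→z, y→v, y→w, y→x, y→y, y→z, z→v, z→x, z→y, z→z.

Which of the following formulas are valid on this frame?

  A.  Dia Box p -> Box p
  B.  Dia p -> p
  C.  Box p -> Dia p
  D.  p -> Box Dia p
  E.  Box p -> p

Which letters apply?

C, D

R is not reflexive: not u R u.
R is symmetric: every R-edge is matched by its reverse.
R is not euclidean: w R u and w R y but not u R y.
R is serial: every world has an R-successor.
R is not a subset of the identity: u R w with u ≠ w.
(A) the dual of axiom 5: valid iff R is euclidean. R is not euclidean — not valid.
(B) Dia p -> p is valid only on frames where every R-edge is a self-loop. Here R ⊄ identity — not valid.
(C) axiom D: valid iff R is serial. R is serial — valid.
(D) p -> Box Dia p is axiom B, which corresponds to symmetry. R is symmetric — valid.
(E) axiom T: valid iff R is reflexive. R is not reflexive — not valid.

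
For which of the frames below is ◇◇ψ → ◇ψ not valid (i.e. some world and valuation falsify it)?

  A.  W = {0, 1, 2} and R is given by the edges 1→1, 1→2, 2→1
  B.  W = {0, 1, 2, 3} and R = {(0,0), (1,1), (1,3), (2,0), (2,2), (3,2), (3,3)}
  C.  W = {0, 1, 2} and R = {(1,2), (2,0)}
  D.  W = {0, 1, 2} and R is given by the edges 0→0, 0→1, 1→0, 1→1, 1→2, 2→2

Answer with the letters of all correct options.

The schema ◇◇ψ → ◇ψ is the dual of axiom 4; it is valid on a frame iff R is transitive.
(A) R is not transitive (2 R 1 and 1 R 2 but not 2 R 2), so the schema fails here.
(B) R is not transitive (1 R 3 and 3 R 2 but not 1 R 2), so the schema fails here.
(C) R is not transitive (1 R 2 and 2 R 0 but not 1 R 0), so the schema fails here.
(D) R is not transitive (0 R 1 and 1 R 2 but not 0 R 2), so the schema fails here.

A, B, C, D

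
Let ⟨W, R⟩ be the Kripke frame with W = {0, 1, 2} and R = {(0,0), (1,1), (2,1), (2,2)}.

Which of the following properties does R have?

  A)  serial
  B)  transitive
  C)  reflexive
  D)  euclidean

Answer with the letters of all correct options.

A, B, C

(A) serial: every world has an R-successor.
(B) transitive: R is closed under composition.
(C) reflexive: each world relates to itself.
(D) not euclidean: 2 R 1 and 2 R 2 but not 1 R 2.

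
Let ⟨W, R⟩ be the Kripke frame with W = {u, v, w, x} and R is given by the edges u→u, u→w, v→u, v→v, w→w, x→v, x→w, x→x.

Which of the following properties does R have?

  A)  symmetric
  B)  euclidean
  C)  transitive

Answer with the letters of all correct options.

none

(A) not symmetric: u R w but not w R u.
(B) not euclidean: u R w and u R u but not w R u.
(C) not transitive: v R u and u R w but not v R w.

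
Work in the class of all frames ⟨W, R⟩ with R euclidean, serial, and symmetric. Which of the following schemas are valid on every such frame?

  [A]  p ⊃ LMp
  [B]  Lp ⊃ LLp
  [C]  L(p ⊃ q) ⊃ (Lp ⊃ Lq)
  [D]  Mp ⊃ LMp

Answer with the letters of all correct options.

A, B, C, D

Serial, symmetric and euclidean together give transitive (from symmetry + euclidean) and then reflexive; the relation is an equivalence.
(A) p ⊃ LMp is axiom B; it is valid on a frame exactly when R is symmetric. Every such R is symmetric, so valid.
(B) Lp ⊃ LLp is axiom 4, which corresponds to transitivity. Every such R is transitive — valid.
(C) L(p ⊃ q) ⊃ (Lp ⊃ Lq) is axiom K, valid on every Kripke frame — valid.
(D) Mp ⊃ LMp (axiom 5) characterises the euclidean frames. Every such R is euclidean — valid.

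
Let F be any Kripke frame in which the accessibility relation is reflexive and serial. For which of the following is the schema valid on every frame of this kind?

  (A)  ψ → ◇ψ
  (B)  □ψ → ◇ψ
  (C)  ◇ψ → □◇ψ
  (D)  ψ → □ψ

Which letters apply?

(A) ψ → ◇ψ is the dual of axiom T; it is valid on a frame exactly when R is reflexive. Every such R is reflexive, so valid.
(B) □ψ → ◇ψ is axiom D; it is valid on a frame exactly when R is serial. Every such R is serial, so valid.
(C) ◇ψ → □◇ψ (axiom 5) characterises the euclidean frames. Such an R need not be euclidean — not valid.
(D) ψ → □ψ is valid only on frames where every R-edge is a self-loop. Such an R need not be a subset of the identity — not valid.

A, B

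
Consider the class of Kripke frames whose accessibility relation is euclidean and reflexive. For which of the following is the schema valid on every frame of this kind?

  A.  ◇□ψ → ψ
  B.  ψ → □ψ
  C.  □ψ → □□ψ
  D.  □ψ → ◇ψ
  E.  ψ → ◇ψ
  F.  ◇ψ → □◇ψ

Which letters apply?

A reflexive euclidean relation is also symmetric (from wRw and wRv the euclidean condition gives vRw) and hence transitive; it is an equivalence relation.
(A) ◇□ψ → ψ (the dual of axiom B) characterises the symmetric frames. Every such R is symmetric — valid.
(B) ψ → □ψ is valid only on frames where every R-edge is a self-loop. Such an R need not be a subset of the identity — not valid.
(C) □ψ → □□ψ is axiom 4, which corresponds to transitivity. Every such R is transitive — valid.
(D) axiom D: valid iff R is serial. Every such R is serial — valid.
(E) ψ → ◇ψ is the dual of axiom T, which corresponds to reflexivity. Every such R is reflexive — valid.
(F) ◇ψ → □◇ψ is axiom 5; it is valid on a frame exactly when R is euclidean. Every such R is euclidean, so valid.

A, C, D, E, F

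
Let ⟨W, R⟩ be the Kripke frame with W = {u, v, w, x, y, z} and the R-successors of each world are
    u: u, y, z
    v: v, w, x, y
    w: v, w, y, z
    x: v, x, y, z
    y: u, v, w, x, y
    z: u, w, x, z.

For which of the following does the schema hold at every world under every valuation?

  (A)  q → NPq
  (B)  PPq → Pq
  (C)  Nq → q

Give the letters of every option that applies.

R is reflexive: each world relates to itself.
R is symmetric: every R-edge is matched by its reverse.
R is not transitive: u R y and y R v but not u R v.
(A) axiom B: valid iff R is symmetric. R is symmetric — valid.
(B) the dual of axiom 4: valid iff R is transitive. R is not transitive — not valid.
(C) Nq → q is axiom T; it is valid on a frame exactly when R is reflexive. R is reflexive, so valid.

A, C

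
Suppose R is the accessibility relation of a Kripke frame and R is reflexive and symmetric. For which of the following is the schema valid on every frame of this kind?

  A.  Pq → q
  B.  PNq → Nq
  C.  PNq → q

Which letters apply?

C

Reflexive relations are serial.
(A) Pq → q (the converse of T) corresponds to R being a subset of the identity. Such an R need not be a subset of the identity, so not valid.
(B) the dual of axiom 5: valid iff R is euclidean. Such an R need not be euclidean — not valid.
(C) PNq → q is the dual of axiom B; it is valid on a frame exactly when R is symmetric. Every such R is symmetric, so valid.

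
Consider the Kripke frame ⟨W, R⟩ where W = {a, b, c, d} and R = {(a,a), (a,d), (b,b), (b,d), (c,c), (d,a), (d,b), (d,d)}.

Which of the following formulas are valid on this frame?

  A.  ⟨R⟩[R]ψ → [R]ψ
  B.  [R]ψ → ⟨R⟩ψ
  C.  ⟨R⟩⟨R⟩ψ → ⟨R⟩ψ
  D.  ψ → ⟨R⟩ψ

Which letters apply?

R is reflexive: each world relates to itself.
R is not transitive: a R d and d R b but not a R b.
R is not euclidean: d R a and d R b but not a R b.
R is serial: every world has an R-successor.
(A) the dual of axiom 5: valid iff R is euclidean. R is not euclidean — not valid.
(B) axiom D: valid iff R is serial. R is serial — valid.
(C) ⟨R⟩⟨R⟩ψ → ⟨R⟩ψ (the dual of axiom 4) characterises the transitive frames. R is not transitive — not valid.
(D) the dual of axiom T: valid iff R is reflexive. R is reflexive — valid.

B, D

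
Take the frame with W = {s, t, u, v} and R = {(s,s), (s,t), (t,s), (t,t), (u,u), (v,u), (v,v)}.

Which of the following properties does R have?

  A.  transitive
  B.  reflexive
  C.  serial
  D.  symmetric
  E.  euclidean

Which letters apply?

(A) transitive: R is closed under composition.
(B) reflexive: each world relates to itself.
(C) serial: every world has an R-successor.
(D) not symmetric: v R u but not u R v.
(E) not euclidean: v R u and v R v but not u R v.

A, B, C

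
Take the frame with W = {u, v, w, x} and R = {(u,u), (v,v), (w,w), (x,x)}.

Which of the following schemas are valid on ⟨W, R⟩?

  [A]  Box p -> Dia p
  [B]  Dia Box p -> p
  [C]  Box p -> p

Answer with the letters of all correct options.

R is reflexive: each world relates to itself.
R is symmetric: every R-edge is matched by its reverse.
R is serial: every world has an R-successor.
(A) Box p -> Dia p is axiom D, which corresponds to seriality. R is serial — valid.
(B) Dia Box p -> p is the dual of axiom B, which corresponds to symmetry. R is symmetric — valid.
(C) Box p -> p is axiom T, which corresponds to reflexivity. R is reflexive — valid.

A, B, C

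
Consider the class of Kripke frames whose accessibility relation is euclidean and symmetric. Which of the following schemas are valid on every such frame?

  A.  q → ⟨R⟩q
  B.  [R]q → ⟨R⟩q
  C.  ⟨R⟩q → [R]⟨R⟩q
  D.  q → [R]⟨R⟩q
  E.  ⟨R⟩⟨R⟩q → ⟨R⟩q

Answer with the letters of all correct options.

C, D, E

A symmetric euclidean relation is transitive (uRv and vRw give vRu by symmetry, then uRw by the euclidean condition, applied at v).
(A) the dual of axiom T: valid iff R is reflexive. Such an R need not be reflexive — not valid.
(B) [R]q → ⟨R⟩q (axiom D) characterises the serial frames. Such an R need not be serial — not valid.
(C) ⟨R⟩q → [R]⟨R⟩q is axiom 5, which corresponds to the euclidean property. Every such R is euclidean — valid.
(D) q → [R]⟨R⟩q (axiom B) characterises the symmetric frames. Every such R is symmetric — valid.
(E) ⟨R⟩⟨R⟩q → ⟨R⟩q is the dual of axiom 4; it is valid on a frame exactly when R is transitive. Every such R is transitive, so valid.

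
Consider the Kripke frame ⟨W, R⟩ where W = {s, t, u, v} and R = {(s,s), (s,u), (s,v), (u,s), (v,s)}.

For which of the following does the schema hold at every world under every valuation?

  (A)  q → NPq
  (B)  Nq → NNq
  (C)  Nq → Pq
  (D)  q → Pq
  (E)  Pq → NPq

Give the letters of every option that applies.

A

R is not reflexive: not t R t.
R is symmetric: every R-edge is matched by its reverse.
R is not transitive: u R s and s R u but not u R u.
R is not euclidean: s R u and s R v but not u R v.
R is not serial: t has no R-successor.
(A) q → NPq (axiom B) characterises the symmetric frames. R is symmetric — valid.
(B) Nq → NNq (axiom 4) characterises the transitive frames. R is not transitive — not valid.
(C) axiom D: valid iff R is serial. R is not serial — not valid.
(D) q → Pq (the dual of axiom T) characterises the reflexive frames. R is not reflexive — not valid.
(E) Pq → NPq is axiom 5, which corresponds to the euclidean property. R is not euclidean — not valid.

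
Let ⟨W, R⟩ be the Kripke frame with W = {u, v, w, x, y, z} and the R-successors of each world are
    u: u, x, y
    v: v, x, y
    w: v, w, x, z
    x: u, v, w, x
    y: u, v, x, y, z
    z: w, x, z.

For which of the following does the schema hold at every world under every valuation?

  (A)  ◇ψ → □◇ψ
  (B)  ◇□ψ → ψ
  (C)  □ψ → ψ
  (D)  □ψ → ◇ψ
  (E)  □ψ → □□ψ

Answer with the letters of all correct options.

C, D

R is reflexive: each world relates to itself.
R is not symmetric: w R v but not v R w.
R is not transitive: u R x and x R v but not u R v.
R is not euclidean: u R x and u R y but not x R y.
R is serial: every world has an R-successor.
(A) ◇ψ → □◇ψ (axiom 5) characterises the euclidean frames. R is not euclidean — not valid.
(B) ◇□ψ → ψ (the dual of axiom B) characterises the symmetric frames. R is not symmetric — not valid.
(C) □ψ → ψ is axiom T, which corresponds to reflexivity. R is reflexive — valid.
(D) □ψ → ◇ψ is axiom D; it is valid on a frame exactly when R is serial. R is serial, so valid.
(E) □ψ → □□ψ (axiom 4) characterises the transitive frames. R is not transitive — not valid.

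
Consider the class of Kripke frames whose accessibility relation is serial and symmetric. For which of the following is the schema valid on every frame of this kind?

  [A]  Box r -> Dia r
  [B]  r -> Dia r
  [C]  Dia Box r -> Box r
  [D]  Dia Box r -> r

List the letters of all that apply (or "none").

A, D

(A) Box r -> Dia r is axiom D, which corresponds to seriality. Every such R is serial — valid.
(B) r -> Dia r is the dual of axiom T; it is valid on a frame exactly when R is reflexive. Such an R need not be reflexive, so not valid.
(C) Dia Box r -> Box r is the dual of axiom 5; it is valid on a frame exactly when R is euclidean. Such an R need not be euclidean, so not valid.
(D) Dia Box r -> r is the dual of axiom B; it is valid on a frame exactly when R is symmetric. Every such R is symmetric, so valid.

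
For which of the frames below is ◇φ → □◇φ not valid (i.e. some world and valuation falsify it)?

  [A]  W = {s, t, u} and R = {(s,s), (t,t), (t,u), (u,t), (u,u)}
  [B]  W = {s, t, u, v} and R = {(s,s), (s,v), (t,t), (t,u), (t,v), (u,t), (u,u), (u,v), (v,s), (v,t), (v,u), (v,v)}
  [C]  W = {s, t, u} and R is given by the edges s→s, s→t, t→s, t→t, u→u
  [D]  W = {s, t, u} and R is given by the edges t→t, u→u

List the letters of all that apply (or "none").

B

The schema ◇φ → □◇φ is axiom 5; it is valid on a frame iff R is euclidean.
(A) R is euclidean (any two R-successors of the same world are R-related), so the schema is valid here.
(B) R is not euclidean (v R s and v R t but not s R t), so the schema fails here.
(C) R is euclidean (any two R-successors of the same world are R-related), so the schema is valid here.
(D) R is euclidean (any two R-successors of the same world are R-related), so the schema is valid here.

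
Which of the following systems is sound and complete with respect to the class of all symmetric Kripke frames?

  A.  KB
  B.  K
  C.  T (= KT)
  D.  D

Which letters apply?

(A) KB is determined by exactly this class.
(B) K is determined by the class of arbitrary frames.
(C) T (= KT) is determined by the class of reflexive frames.
(D) D is determined by the class of serial frames.

A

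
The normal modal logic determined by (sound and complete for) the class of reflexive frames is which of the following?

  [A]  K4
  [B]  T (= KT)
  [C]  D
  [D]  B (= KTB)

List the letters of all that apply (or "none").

B

(A) K4 is determined by the class of transitive frames.
(B) T (= KT) is determined by exactly this class.
(C) D is determined by the class of serial frames.
(D) B (= KTB) is determined by the class of reflexive and symmetric frames.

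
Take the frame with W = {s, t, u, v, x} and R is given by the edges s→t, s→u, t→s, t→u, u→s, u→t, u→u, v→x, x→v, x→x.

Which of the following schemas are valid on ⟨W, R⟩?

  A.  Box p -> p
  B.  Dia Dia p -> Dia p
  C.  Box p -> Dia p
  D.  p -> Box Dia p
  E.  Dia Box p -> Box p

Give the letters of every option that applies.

R is not reflexive: not s R s.
R is symmetric: every R-edge is matched by its reverse.
R is not transitive: s R t and t R s but not s R s.
R is not euclidean: s R t and s R t but not t R t.
R is serial: every world has an R-successor.
(A) Box p -> p is axiom T; it is valid on a frame exactly when R is reflexive. R is not reflexive, so not valid.
(B) the dual of axiom 4: valid iff R is transitive. R is not transitive — not valid.
(C) Box p -> Dia p is axiom D, which corresponds to seriality. R is serial — valid.
(D) p -> Box Dia p is axiom B, which corresponds to symmetry. R is symmetric — valid.
(E) Dia Box p -> Box p is the dual of axiom 5, which corresponds to the euclidean property. R is not euclidean — not valid.

C, D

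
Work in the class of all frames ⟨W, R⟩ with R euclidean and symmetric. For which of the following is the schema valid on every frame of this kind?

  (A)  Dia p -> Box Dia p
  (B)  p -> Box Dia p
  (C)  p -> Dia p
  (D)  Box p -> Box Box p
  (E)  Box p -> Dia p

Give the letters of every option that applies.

A symmetric euclidean relation is transitive (uRv and vRw give vRu by symmetry, then uRw by the euclidean condition, applied at v).
(A) axiom 5: valid iff R is euclidean. Every such R is euclidean — valid.
(B) p -> Box Dia p is axiom B, which corresponds to symmetry. Every such R is symmetric — valid.
(C) p -> Dia p (the dual of axiom T) characterises the reflexive frames. Such an R need not be reflexive — not valid.
(D) Box p -> Box Box p (axiom 4) characterises the transitive frames. Every such R is transitive — valid.
(E) Box p -> Dia p is axiom D; it is valid on a frame exactly when R is serial. Such an R need not be serial, so not valid.

A, B, D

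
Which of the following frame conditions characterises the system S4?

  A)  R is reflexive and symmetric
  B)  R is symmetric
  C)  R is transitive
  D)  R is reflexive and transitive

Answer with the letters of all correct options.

(A) this class determines B (= KTB), not S4.
(B) this class determines KB, not S4.
(C) this class determines K4, not S4.
(D) S4 is sound and complete for exactly this class.

D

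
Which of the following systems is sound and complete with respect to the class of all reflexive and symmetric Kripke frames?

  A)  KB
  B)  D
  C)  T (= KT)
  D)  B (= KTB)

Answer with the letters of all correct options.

(A) KB is determined by the class of symmetric frames.
(B) D is determined by the class of serial frames.
(C) T (= KT) is determined by the class of reflexive frames.
(D) B (= KTB) is determined by exactly this class.

D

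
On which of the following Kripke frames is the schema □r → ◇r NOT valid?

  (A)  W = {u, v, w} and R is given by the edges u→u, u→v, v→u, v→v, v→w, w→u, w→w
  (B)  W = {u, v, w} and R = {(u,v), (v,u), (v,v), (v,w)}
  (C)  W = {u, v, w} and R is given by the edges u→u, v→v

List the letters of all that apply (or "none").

The schema □r → ◇r is axiom D; it is valid on a frame iff R is serial.
(A) R is serial (every world has an R-successor), so the schema is valid here.
(B) R is not serial (w has no R-successor), so the schema fails here.
(C) R is not serial (w has no R-successor), so the schema fails here.

B, C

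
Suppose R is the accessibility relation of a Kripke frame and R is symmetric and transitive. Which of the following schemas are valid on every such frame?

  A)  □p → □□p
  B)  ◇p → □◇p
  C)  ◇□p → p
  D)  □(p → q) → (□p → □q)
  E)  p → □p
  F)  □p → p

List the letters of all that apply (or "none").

A symmetric transitive relation is euclidean (uRv and uRw give vRu by symmetry, then vRw by transitivity).
(A) axiom 4: valid iff R is transitive. Every such R is transitive — valid.
(B) axiom 5: valid iff R is euclidean. Every such R is euclidean — valid.
(C) ◇□p → p (the dual of axiom B) characterises the symmetric frames. Every such R is symmetric — valid.
(D) □(p → q) → (□p → □q) is axiom K, valid on every Kripke frame — valid.
(E) p → □p is equivalent to ◇p→p; it holds exactly when R ⊆ identity. Such an R need not be a subset of the identity — not valid.
(F) □p → p is axiom T, which corresponds to reflexivity. Such an R need not be reflexive — not valid.

A, B, C, D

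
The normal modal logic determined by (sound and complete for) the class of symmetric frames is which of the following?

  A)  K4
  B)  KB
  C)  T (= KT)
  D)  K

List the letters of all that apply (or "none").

(A) K4 is determined by the class of transitive frames.
(B) KB is determined by exactly this class.
(C) T (= KT) is determined by the class of reflexive frames.
(D) K is determined by the class of arbitrary frames.

B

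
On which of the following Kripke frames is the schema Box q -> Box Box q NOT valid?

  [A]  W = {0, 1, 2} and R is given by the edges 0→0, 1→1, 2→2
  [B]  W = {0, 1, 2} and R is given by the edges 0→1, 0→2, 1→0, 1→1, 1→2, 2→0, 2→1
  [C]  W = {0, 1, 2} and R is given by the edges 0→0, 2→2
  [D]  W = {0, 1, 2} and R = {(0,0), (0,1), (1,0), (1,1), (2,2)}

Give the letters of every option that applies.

B

The schema Box q -> Box Box q is axiom 4; it is valid on a frame iff R is transitive.
(A) R is transitive (R is closed under composition), so the schema is valid here.
(B) R is not transitive (0 R 1 and 1 R 0 but not 0 R 0), so the schema fails here.
(C) R is transitive (R is closed under composition), so the schema is valid here.
(D) R is transitive (R is closed under composition), so the schema is valid here.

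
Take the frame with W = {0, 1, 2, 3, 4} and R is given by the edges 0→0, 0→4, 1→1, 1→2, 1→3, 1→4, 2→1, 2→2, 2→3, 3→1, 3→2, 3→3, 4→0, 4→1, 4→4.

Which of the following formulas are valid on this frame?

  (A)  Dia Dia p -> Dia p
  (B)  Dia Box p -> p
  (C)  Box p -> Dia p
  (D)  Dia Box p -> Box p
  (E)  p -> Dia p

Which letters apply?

R is reflexive: each world relates to itself.
R is symmetric: every R-edge is matched by its reverse.
R is not transitive: 0 R 4 and 4 R 1 but not 0 R 1.
R is not euclidean: 1 R 2 and 1 R 4 but not 2 R 4.
R is serial: every world has an R-successor.
(A) Dia Dia p -> Dia p (the dual of axiom 4) characterises the transitive frames. R is not transitive — not valid.
(B) Dia Box p -> p (the dual of axiom B) characterises the symmetric frames. R is symmetric — valid.
(C) Box p -> Dia p is axiom D, which corresponds to seriality. R is serial — valid.
(D) Dia Box p -> Box p is the dual of axiom 5, which corresponds to the euclidean property. R is not euclidean — not valid.
(E) p -> Dia p (the dual of axiom T) characterises the reflexive frames. R is reflexive — valid.

B, C, E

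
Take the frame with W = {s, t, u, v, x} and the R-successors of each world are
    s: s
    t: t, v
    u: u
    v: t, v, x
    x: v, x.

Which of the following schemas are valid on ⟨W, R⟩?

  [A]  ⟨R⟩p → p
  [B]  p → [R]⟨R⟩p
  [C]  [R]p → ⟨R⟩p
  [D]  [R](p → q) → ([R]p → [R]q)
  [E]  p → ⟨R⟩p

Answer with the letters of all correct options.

R is reflexive: each world relates to itself.
R is symmetric: every R-edge is matched by its reverse.
R is serial: every world has an R-successor.
R is not a subset of the identity: t R v with t ≠ v.
(A) ⟨R⟩p → p is the converse of T; it holds exactly when R ⊆ identity. Here R ⊄ identity — not valid.
(B) axiom B: valid iff R is symmetric. R is symmetric — valid.
(C) [R]p → ⟨R⟩p (axiom D) characterises the serial frames. R is serial — valid.
(D) [R](p → q) → ([R]p → [R]q) is axiom K, valid on every Kripke frame — valid.
(E) p → ⟨R⟩p is the dual of axiom T, which corresponds to reflexivity. R is reflexive — valid.

B, C, D, E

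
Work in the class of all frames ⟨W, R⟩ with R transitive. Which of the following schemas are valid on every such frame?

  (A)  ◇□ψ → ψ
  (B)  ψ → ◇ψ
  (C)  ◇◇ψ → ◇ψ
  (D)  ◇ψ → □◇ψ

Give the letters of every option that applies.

(A) ◇□ψ → ψ (the dual of axiom B) characterises the symmetric frames. Such an R need not be symmetric — not valid.
(B) the dual of axiom T: valid iff R is reflexive. Such an R need not be reflexive — not valid.
(C) ◇◇ψ → ◇ψ is the dual of axiom 4; it is valid on a frame exactly when R is transitive. Every such R is transitive, so valid.
(D) ◇ψ → □◇ψ (axiom 5) characterises the euclidean frames. Such an R need not be euclidean — not valid.

C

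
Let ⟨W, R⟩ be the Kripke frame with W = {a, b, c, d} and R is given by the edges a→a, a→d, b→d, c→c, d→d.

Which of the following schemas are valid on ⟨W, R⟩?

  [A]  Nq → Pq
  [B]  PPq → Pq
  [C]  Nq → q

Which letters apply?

A, B

R is not reflexive: not b R b.
R is transitive: R is closed under composition.
R is serial: every world has an R-successor.
(A) Nq → Pq is axiom D; it is valid on a frame exactly when R is serial. R is serial, so valid.
(B) the dual of axiom 4: valid iff R is transitive. R is transitive — valid.
(C) Nq → q is axiom T, which corresponds to reflexivity. R is not reflexive — not valid.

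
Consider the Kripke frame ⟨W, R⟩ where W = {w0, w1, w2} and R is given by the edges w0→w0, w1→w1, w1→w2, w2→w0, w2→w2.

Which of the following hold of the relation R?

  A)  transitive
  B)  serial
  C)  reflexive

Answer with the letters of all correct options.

(A) not transitive: w1 R w2 and w2 R w0 but not w1 R w0.
(B) serial: every world has an R-successor.
(C) reflexive: each world relates to itself.

B, C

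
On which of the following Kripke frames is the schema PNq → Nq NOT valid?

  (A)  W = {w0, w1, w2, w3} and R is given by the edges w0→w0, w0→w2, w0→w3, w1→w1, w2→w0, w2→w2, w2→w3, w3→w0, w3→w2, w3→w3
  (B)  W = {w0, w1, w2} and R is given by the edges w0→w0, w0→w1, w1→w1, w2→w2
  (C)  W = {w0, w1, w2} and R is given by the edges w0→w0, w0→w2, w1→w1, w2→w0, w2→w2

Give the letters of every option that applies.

The schema PNq → Nq is the dual of axiom 5; it is valid on a frame iff R is euclidean.
(A) R is euclidean (any two R-successors of the same world are R-related), so the schema is valid here.
(B) R is not euclidean (w0 R w1 and w0 R w0 but not w1 R w0), so the schema fails here.
(C) R is euclidean (any two R-successors of the same world are R-related), so the schema is valid here.

B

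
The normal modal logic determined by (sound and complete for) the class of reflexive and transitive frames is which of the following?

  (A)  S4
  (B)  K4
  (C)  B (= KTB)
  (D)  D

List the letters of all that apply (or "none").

(A) S4 is determined by exactly this class.
(B) K4 is determined by the class of transitive frames.
(C) B (= KTB) is determined by the class of reflexive and symmetric frames.
(D) D is determined by the class of serial frames.

A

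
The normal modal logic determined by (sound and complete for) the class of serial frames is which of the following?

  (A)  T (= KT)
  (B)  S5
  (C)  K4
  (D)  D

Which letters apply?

D

(A) T (= KT) is determined by the class of reflexive frames.
(B) S5 is determined by the class of reflexive, symmetric, and transitive frames.
(C) K4 is determined by the class of transitive frames.
(D) D is determined by exactly this class.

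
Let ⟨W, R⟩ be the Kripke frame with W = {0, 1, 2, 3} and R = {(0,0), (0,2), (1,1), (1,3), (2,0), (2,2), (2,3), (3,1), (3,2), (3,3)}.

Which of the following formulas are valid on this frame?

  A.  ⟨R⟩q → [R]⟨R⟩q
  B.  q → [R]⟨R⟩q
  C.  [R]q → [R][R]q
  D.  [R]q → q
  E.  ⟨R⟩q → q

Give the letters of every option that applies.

B, D

R is reflexive: each world relates to itself.
R is symmetric: every R-edge is matched by its reverse.
R is not transitive: 0 R 2 and 2 R 3 but not 0 R 3.
R is not euclidean: 2 R 0 and 2 R 3 but not 0 R 3.
R is not a subset of the identity: 0 R 2 with 0 ≠ 2.
(A) axiom 5: valid iff R is euclidean. R is not euclidean — not valid.
(B) q → [R]⟨R⟩q is axiom B, which corresponds to symmetry. R is symmetric — valid.
(C) axiom 4: valid iff R is transitive. R is not transitive — not valid.
(D) [R]q → q (axiom T) characterises the reflexive frames. R is reflexive — valid.
(E) ⟨R⟩q → q (the converse of T) corresponds to R being a subset of the identity. Here R ⊄ identity, so not valid.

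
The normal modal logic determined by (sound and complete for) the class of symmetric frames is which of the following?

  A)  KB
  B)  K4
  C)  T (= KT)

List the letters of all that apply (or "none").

A

(A) KB is determined by exactly this class.
(B) K4 is determined by the class of transitive frames.
(C) T (= KT) is determined by the class of reflexive frames.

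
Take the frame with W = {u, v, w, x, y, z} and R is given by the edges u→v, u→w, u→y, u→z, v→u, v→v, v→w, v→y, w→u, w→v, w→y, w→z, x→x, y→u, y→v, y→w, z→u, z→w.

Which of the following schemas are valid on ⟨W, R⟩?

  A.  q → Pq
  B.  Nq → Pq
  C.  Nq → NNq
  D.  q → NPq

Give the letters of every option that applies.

R is not reflexive: not u R u.
R is symmetric: every R-edge is matched by its reverse.
R is not transitive: u R v and v R u but not u R u.
R is serial: every world has an R-successor.
(A) q → Pq (the dual of axiom T) characterises the reflexive frames. R is not reflexive — not valid.
(B) Nq → Pq is axiom D, which corresponds to seriality. R is serial — valid.
(C) Nq → NNq (axiom 4) characterises the transitive frames. R is not transitive — not valid.
(D) q → NPq is axiom B, which corresponds to symmetry. R is symmetric — valid.

B, D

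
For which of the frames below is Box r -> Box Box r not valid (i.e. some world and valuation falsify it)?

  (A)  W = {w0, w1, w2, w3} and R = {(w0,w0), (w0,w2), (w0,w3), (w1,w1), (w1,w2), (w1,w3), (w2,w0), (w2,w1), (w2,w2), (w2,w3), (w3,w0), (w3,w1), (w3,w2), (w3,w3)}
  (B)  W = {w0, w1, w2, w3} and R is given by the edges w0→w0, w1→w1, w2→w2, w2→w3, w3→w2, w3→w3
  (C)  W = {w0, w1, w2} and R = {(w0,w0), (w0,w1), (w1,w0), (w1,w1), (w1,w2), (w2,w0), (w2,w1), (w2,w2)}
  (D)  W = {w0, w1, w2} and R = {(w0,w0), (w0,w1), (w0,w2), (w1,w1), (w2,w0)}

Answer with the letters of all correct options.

The schema Box r -> Box Box r is axiom 4; it is valid on a frame iff R is transitive.
(A) R is not transitive (w0 R w2 and w2 R w1 but not w0 R w1), so the schema fails here.
(B) R is transitive (R is closed under composition), so the schema is valid here.
(C) R is not transitive (w0 R w1 and w1 R w2 but not w0 R w2), so the schema fails here.
(D) R is not transitive (w2 R w0 and w0 R w1 but not w2 R w1), so the schema fails here.

A, C, D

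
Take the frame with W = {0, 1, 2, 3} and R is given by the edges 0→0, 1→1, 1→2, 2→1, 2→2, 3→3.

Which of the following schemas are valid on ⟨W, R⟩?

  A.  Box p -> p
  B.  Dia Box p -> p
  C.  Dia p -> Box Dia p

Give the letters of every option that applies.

A, B, C

R is reflexive: each world relates to itself.
R is symmetric: every R-edge is matched by its reverse.
R is euclidean: any two R-successors of the same world are R-related.
(A) axiom T: valid iff R is reflexive. R is reflexive — valid.
(B) Dia Box p -> p (the dual of axiom B) characterises the symmetric frames. R is symmetric — valid.
(C) Dia p -> Box Dia p is axiom 5; it is valid on a frame exactly when R is euclidean. R is euclidean, so valid.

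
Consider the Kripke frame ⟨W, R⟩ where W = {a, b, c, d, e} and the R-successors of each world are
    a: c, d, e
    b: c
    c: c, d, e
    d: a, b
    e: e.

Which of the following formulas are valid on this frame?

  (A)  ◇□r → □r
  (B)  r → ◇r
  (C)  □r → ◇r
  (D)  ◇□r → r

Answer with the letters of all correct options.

C

R is not reflexive: not a R a.
R is not symmetric: a R c but not c R a.
R is not euclidean: a R d and a R c but not d R c.
R is serial: every world has an R-successor.
(A) the dual of axiom 5: valid iff R is euclidean. R is not euclidean — not valid.
(B) r → ◇r (the dual of axiom T) characterises the reflexive frames. R is not reflexive — not valid.
(C) □r → ◇r is axiom D, which corresponds to seriality. R is serial — valid.
(D) ◇□r → r (the dual of axiom B) characterises the symmetric frames. R is not symmetric — not valid.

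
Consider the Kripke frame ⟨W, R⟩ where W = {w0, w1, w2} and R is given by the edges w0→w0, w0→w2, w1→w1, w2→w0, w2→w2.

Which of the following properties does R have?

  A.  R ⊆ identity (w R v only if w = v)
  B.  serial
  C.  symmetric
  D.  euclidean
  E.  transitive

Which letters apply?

B, C, D, E

(A) not ⊆ identity: w0 R w2 with w0 ≠ w2.
(B) serial: every world has an R-successor.
(C) symmetric: every R-edge is matched by its reverse.
(D) euclidean: any two R-successors of the same world are R-related.
(E) transitive: R is closed under composition.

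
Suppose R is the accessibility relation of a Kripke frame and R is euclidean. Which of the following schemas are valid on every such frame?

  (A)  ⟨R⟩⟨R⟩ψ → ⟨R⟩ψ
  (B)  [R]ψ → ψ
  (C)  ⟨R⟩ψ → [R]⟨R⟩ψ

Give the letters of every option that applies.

(A) ⟨R⟩⟨R⟩ψ → ⟨R⟩ψ is the dual of axiom 4; it is valid on a frame exactly when R is transitive. Such an R need not be transitive, so not valid.
(B) axiom T: valid iff R is reflexive. Such an R need not be reflexive — not valid.
(C) ⟨R⟩ψ → [R]⟨R⟩ψ is axiom 5; it is valid on a frame exactly when R is euclidean. Every such R is euclidean, so valid.

C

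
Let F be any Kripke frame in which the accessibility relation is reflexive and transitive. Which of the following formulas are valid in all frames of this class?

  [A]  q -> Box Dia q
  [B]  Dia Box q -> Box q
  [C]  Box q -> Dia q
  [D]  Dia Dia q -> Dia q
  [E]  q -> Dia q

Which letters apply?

Reflexive relations are serial.
(A) q -> Box Dia q (axiom B) characterises the symmetric frames. Such an R need not be symmetric — not valid.
(B) the dual of axiom 5: valid iff R is euclidean. Such an R need not be euclidean — not valid.
(C) axiom D: valid iff R is serial. Every such R is serial — valid.
(D) Dia Dia q -> Dia q is the dual of axiom 4, which corresponds to transitivity. Every such R is transitive — valid.
(E) the dual of axiom T: valid iff R is reflexive. Every such R is reflexive — valid.

C, D, E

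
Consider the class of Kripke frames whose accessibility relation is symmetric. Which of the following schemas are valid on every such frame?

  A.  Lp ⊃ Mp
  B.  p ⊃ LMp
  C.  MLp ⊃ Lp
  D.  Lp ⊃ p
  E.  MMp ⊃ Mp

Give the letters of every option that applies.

(A) Lp ⊃ Mp is axiom D; it is valid on a frame exactly when R is serial. Such an R need not be serial, so not valid.
(B) axiom B: valid iff R is symmetric. Every such R is symmetric — valid.
(C) MLp ⊃ Lp is the dual of axiom 5, which corresponds to the euclidean property. Such an R need not be euclidean — not valid.
(D) axiom T: valid iff R is reflexive. Such an R need not be reflexive — not valid.
(E) MMp ⊃ Mp is the dual of axiom 4, which corresponds to transitivity. Such an R need not be transitive — not valid.

B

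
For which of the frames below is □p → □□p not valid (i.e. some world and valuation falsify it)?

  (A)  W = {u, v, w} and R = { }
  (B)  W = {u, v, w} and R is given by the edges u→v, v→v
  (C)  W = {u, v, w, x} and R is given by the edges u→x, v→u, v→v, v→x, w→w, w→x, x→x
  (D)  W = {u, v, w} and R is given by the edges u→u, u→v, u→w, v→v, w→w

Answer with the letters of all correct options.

none

The schema □p → □□p is axiom 4; it is valid on a frame iff R is transitive.
(A) R is transitive (R is closed under composition), so the schema is valid here.
(B) R is transitive (R is closed under composition), so the schema is valid here.
(C) R is transitive (R is closed under composition), so the schema is valid here.
(D) R is transitive (R is closed under composition), so the schema is valid here.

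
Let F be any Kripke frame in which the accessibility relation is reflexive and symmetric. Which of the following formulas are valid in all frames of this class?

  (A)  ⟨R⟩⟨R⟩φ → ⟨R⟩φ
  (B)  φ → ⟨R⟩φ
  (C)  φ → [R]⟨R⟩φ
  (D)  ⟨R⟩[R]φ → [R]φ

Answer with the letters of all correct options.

B, C

Reflexive relations are serial.
(A) ⟨R⟩⟨R⟩φ → ⟨R⟩φ is the dual of axiom 4, which corresponds to transitivity. Such an R need not be transitive — not valid.
(B) φ → ⟨R⟩φ is the dual of axiom T, which corresponds to reflexivity. Every such R is reflexive — valid.
(C) φ → [R]⟨R⟩φ is axiom B; it is valid on a frame exactly when R is symmetric. Every such R is symmetric, so valid.
(D) ⟨R⟩[R]φ → [R]φ (the dual of axiom 5) characterises the euclidean frames. Such an R need not be euclidean — not valid.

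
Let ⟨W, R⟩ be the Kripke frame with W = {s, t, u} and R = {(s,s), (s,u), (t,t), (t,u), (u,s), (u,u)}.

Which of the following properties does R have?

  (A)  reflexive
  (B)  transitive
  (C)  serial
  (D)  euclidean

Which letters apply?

A, C

(A) reflexive: each world relates to itself.
(B) not transitive: t R u and u R s but not t R s.
(C) serial: every world has an R-successor.
(D) not euclidean: t R u and t R t but not u R t.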